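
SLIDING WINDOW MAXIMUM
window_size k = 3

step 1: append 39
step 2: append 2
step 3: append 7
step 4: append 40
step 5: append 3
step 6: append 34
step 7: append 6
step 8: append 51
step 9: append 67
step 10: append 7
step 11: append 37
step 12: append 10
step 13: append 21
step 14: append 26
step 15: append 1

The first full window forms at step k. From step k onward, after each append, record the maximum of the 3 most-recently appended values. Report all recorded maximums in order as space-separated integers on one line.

step 1: append 39 -> window=[39] (not full yet)
step 2: append 2 -> window=[39, 2] (not full yet)
step 3: append 7 -> window=[39, 2, 7] -> max=39
step 4: append 40 -> window=[2, 7, 40] -> max=40
step 5: append 3 -> window=[7, 40, 3] -> max=40
step 6: append 34 -> window=[40, 3, 34] -> max=40
step 7: append 6 -> window=[3, 34, 6] -> max=34
step 8: append 51 -> window=[34, 6, 51] -> max=51
step 9: append 67 -> window=[6, 51, 67] -> max=67
step 10: append 7 -> window=[51, 67, 7] -> max=67
step 11: append 37 -> window=[67, 7, 37] -> max=67
step 12: append 10 -> window=[7, 37, 10] -> max=37
step 13: append 21 -> window=[37, 10, 21] -> max=37
step 14: append 26 -> window=[10, 21, 26] -> max=26
step 15: append 1 -> window=[21, 26, 1] -> max=26

Answer: 39 40 40 40 34 51 67 67 67 37 37 26 26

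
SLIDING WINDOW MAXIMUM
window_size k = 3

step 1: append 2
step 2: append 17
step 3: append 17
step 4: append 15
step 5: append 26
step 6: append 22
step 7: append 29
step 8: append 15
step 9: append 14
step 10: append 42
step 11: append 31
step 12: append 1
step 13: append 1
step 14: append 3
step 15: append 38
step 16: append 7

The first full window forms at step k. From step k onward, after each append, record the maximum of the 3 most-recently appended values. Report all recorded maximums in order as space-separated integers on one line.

step 1: append 2 -> window=[2] (not full yet)
step 2: append 17 -> window=[2, 17] (not full yet)
step 3: append 17 -> window=[2, 17, 17] -> max=17
step 4: append 15 -> window=[17, 17, 15] -> max=17
step 5: append 26 -> window=[17, 15, 26] -> max=26
step 6: append 22 -> window=[15, 26, 22] -> max=26
step 7: append 29 -> window=[26, 22, 29] -> max=29
step 8: append 15 -> window=[22, 29, 15] -> max=29
step 9: append 14 -> window=[29, 15, 14] -> max=29
step 10: append 42 -> window=[15, 14, 42] -> max=42
step 11: append 31 -> window=[14, 42, 31] -> max=42
step 12: append 1 -> window=[42, 31, 1] -> max=42
step 13: append 1 -> window=[31, 1, 1] -> max=31
step 14: append 3 -> window=[1, 1, 3] -> max=3
step 15: append 38 -> window=[1, 3, 38] -> max=38
step 16: append 7 -> window=[3, 38, 7] -> max=38

Answer: 17 17 26 26 29 29 29 42 42 42 31 3 38 38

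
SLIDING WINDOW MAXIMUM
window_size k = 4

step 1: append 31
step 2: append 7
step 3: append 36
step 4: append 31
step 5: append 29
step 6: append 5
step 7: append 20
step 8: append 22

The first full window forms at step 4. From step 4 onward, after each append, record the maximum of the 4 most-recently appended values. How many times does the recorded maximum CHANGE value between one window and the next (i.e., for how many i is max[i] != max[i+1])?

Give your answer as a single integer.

step 1: append 31 -> window=[31] (not full yet)
step 2: append 7 -> window=[31, 7] (not full yet)
step 3: append 36 -> window=[31, 7, 36] (not full yet)
step 4: append 31 -> window=[31, 7, 36, 31] -> max=36
step 5: append 29 -> window=[7, 36, 31, 29] -> max=36
step 6: append 5 -> window=[36, 31, 29, 5] -> max=36
step 7: append 20 -> window=[31, 29, 5, 20] -> max=31
step 8: append 22 -> window=[29, 5, 20, 22] -> max=29
Recorded maximums: 36 36 36 31 29
Changes between consecutive maximums: 2

Answer: 2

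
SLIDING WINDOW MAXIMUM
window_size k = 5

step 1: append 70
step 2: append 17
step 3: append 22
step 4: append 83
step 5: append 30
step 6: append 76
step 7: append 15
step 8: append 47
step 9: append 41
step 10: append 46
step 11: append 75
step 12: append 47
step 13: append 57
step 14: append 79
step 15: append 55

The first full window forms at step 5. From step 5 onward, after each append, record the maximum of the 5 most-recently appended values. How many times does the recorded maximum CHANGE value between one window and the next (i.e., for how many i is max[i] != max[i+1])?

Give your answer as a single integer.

step 1: append 70 -> window=[70] (not full yet)
step 2: append 17 -> window=[70, 17] (not full yet)
step 3: append 22 -> window=[70, 17, 22] (not full yet)
step 4: append 83 -> window=[70, 17, 22, 83] (not full yet)
step 5: append 30 -> window=[70, 17, 22, 83, 30] -> max=83
step 6: append 76 -> window=[17, 22, 83, 30, 76] -> max=83
step 7: append 15 -> window=[22, 83, 30, 76, 15] -> max=83
step 8: append 47 -> window=[83, 30, 76, 15, 47] -> max=83
step 9: append 41 -> window=[30, 76, 15, 47, 41] -> max=76
step 10: append 46 -> window=[76, 15, 47, 41, 46] -> max=76
step 11: append 75 -> window=[15, 47, 41, 46, 75] -> max=75
step 12: append 47 -> window=[47, 41, 46, 75, 47] -> max=75
step 13: append 57 -> window=[41, 46, 75, 47, 57] -> max=75
step 14: append 79 -> window=[46, 75, 47, 57, 79] -> max=79
step 15: append 55 -> window=[75, 47, 57, 79, 55] -> max=79
Recorded maximums: 83 83 83 83 76 76 75 75 75 79 79
Changes between consecutive maximums: 3

Answer: 3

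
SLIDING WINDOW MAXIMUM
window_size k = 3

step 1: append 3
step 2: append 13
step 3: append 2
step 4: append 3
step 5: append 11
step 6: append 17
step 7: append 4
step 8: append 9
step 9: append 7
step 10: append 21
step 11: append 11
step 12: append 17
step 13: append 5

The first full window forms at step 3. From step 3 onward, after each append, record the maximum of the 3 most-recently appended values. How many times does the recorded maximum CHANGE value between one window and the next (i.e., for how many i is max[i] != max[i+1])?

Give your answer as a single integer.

Answer: 5

Derivation:
step 1: append 3 -> window=[3] (not full yet)
step 2: append 13 -> window=[3, 13] (not full yet)
step 3: append 2 -> window=[3, 13, 2] -> max=13
step 4: append 3 -> window=[13, 2, 3] -> max=13
step 5: append 11 -> window=[2, 3, 11] -> max=11
step 6: append 17 -> window=[3, 11, 17] -> max=17
step 7: append 4 -> window=[11, 17, 4] -> max=17
step 8: append 9 -> window=[17, 4, 9] -> max=17
step 9: append 7 -> window=[4, 9, 7] -> max=9
step 10: append 21 -> window=[9, 7, 21] -> max=21
step 11: append 11 -> window=[7, 21, 11] -> max=21
step 12: append 17 -> window=[21, 11, 17] -> max=21
step 13: append 5 -> window=[11, 17, 5] -> max=17
Recorded maximums: 13 13 11 17 17 17 9 21 21 21 17
Changes between consecutive maximums: 5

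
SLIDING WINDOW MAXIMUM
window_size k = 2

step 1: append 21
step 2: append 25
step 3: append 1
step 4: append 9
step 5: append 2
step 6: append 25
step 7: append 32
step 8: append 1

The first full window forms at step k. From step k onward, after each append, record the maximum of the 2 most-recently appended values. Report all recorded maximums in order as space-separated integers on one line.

step 1: append 21 -> window=[21] (not full yet)
step 2: append 25 -> window=[21, 25] -> max=25
step 3: append 1 -> window=[25, 1] -> max=25
step 4: append 9 -> window=[1, 9] -> max=9
step 5: append 2 -> window=[9, 2] -> max=9
step 6: append 25 -> window=[2, 25] -> max=25
step 7: append 32 -> window=[25, 32] -> max=32
step 8: append 1 -> window=[32, 1] -> max=32

Answer: 25 25 9 9 25 32 32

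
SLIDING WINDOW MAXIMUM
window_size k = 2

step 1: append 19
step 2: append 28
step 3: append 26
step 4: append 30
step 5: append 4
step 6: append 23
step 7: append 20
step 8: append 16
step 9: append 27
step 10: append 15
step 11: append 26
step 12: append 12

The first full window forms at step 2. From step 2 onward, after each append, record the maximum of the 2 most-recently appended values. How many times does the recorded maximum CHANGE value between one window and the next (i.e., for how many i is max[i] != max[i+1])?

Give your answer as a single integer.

Answer: 5

Derivation:
step 1: append 19 -> window=[19] (not full yet)
step 2: append 28 -> window=[19, 28] -> max=28
step 3: append 26 -> window=[28, 26] -> max=28
step 4: append 30 -> window=[26, 30] -> max=30
step 5: append 4 -> window=[30, 4] -> max=30
step 6: append 23 -> window=[4, 23] -> max=23
step 7: append 20 -> window=[23, 20] -> max=23
step 8: append 16 -> window=[20, 16] -> max=20
step 9: append 27 -> window=[16, 27] -> max=27
step 10: append 15 -> window=[27, 15] -> max=27
step 11: append 26 -> window=[15, 26] -> max=26
step 12: append 12 -> window=[26, 12] -> max=26
Recorded maximums: 28 28 30 30 23 23 20 27 27 26 26
Changes between consecutive maximums: 5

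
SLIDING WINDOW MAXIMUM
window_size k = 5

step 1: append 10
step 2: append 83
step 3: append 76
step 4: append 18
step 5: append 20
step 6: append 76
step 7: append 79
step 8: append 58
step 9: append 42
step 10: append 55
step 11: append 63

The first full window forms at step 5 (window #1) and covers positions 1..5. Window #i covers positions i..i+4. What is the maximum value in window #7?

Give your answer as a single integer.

step 1: append 10 -> window=[10] (not full yet)
step 2: append 83 -> window=[10, 83] (not full yet)
step 3: append 76 -> window=[10, 83, 76] (not full yet)
step 4: append 18 -> window=[10, 83, 76, 18] (not full yet)
step 5: append 20 -> window=[10, 83, 76, 18, 20] -> max=83
step 6: append 76 -> window=[83, 76, 18, 20, 76] -> max=83
step 7: append 79 -> window=[76, 18, 20, 76, 79] -> max=79
step 8: append 58 -> window=[18, 20, 76, 79, 58] -> max=79
step 9: append 42 -> window=[20, 76, 79, 58, 42] -> max=79
step 10: append 55 -> window=[76, 79, 58, 42, 55] -> max=79
step 11: append 63 -> window=[79, 58, 42, 55, 63] -> max=79
Window #7 max = 79

Answer: 79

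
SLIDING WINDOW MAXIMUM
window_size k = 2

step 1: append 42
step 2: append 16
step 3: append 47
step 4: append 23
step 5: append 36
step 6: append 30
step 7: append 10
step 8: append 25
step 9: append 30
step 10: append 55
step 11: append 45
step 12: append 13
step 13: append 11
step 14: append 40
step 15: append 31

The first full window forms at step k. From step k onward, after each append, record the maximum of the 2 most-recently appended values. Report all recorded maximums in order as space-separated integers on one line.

Answer: 42 47 47 36 36 30 25 30 55 55 45 13 40 40

Derivation:
step 1: append 42 -> window=[42] (not full yet)
step 2: append 16 -> window=[42, 16] -> max=42
step 3: append 47 -> window=[16, 47] -> max=47
step 4: append 23 -> window=[47, 23] -> max=47
step 5: append 36 -> window=[23, 36] -> max=36
step 6: append 30 -> window=[36, 30] -> max=36
step 7: append 10 -> window=[30, 10] -> max=30
step 8: append 25 -> window=[10, 25] -> max=25
step 9: append 30 -> window=[25, 30] -> max=30
step 10: append 55 -> window=[30, 55] -> max=55
step 11: append 45 -> window=[55, 45] -> max=55
step 12: append 13 -> window=[45, 13] -> max=45
step 13: append 11 -> window=[13, 11] -> max=13
step 14: append 40 -> window=[11, 40] -> max=40
step 15: append 31 -> window=[40, 31] -> max=40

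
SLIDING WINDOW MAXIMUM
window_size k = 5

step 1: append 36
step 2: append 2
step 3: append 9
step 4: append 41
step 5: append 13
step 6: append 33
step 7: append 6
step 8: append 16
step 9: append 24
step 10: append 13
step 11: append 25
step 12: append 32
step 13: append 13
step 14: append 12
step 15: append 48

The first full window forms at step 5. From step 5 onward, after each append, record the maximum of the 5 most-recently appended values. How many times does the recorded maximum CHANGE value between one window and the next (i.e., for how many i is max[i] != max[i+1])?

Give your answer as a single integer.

Answer: 4

Derivation:
step 1: append 36 -> window=[36] (not full yet)
step 2: append 2 -> window=[36, 2] (not full yet)
step 3: append 9 -> window=[36, 2, 9] (not full yet)
step 4: append 41 -> window=[36, 2, 9, 41] (not full yet)
step 5: append 13 -> window=[36, 2, 9, 41, 13] -> max=41
step 6: append 33 -> window=[2, 9, 41, 13, 33] -> max=41
step 7: append 6 -> window=[9, 41, 13, 33, 6] -> max=41
step 8: append 16 -> window=[41, 13, 33, 6, 16] -> max=41
step 9: append 24 -> window=[13, 33, 6, 16, 24] -> max=33
step 10: append 13 -> window=[33, 6, 16, 24, 13] -> max=33
step 11: append 25 -> window=[6, 16, 24, 13, 25] -> max=25
step 12: append 32 -> window=[16, 24, 13, 25, 32] -> max=32
step 13: append 13 -> window=[24, 13, 25, 32, 13] -> max=32
step 14: append 12 -> window=[13, 25, 32, 13, 12] -> max=32
step 15: append 48 -> window=[25, 32, 13, 12, 48] -> max=48
Recorded maximums: 41 41 41 41 33 33 25 32 32 32 48
Changes between consecutive maximums: 4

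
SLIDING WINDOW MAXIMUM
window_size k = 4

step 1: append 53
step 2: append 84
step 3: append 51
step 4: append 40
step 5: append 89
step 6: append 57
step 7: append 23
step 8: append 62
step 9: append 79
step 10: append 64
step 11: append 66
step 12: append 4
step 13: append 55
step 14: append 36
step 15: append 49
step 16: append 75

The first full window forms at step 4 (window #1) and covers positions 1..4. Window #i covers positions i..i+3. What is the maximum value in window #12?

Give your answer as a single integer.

step 1: append 53 -> window=[53] (not full yet)
step 2: append 84 -> window=[53, 84] (not full yet)
step 3: append 51 -> window=[53, 84, 51] (not full yet)
step 4: append 40 -> window=[53, 84, 51, 40] -> max=84
step 5: append 89 -> window=[84, 51, 40, 89] -> max=89
step 6: append 57 -> window=[51, 40, 89, 57] -> max=89
step 7: append 23 -> window=[40, 89, 57, 23] -> max=89
step 8: append 62 -> window=[89, 57, 23, 62] -> max=89
step 9: append 79 -> window=[57, 23, 62, 79] -> max=79
step 10: append 64 -> window=[23, 62, 79, 64] -> max=79
step 11: append 66 -> window=[62, 79, 64, 66] -> max=79
step 12: append 4 -> window=[79, 64, 66, 4] -> max=79
step 13: append 55 -> window=[64, 66, 4, 55] -> max=66
step 14: append 36 -> window=[66, 4, 55, 36] -> max=66
step 15: append 49 -> window=[4, 55, 36, 49] -> max=55
Window #12 max = 55

Answer: 55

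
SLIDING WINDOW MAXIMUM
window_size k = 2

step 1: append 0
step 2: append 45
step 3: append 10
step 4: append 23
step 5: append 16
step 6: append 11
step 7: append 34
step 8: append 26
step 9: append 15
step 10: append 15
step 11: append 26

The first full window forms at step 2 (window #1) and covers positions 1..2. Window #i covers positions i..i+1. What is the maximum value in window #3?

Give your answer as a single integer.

step 1: append 0 -> window=[0] (not full yet)
step 2: append 45 -> window=[0, 45] -> max=45
step 3: append 10 -> window=[45, 10] -> max=45
step 4: append 23 -> window=[10, 23] -> max=23
Window #3 max = 23

Answer: 23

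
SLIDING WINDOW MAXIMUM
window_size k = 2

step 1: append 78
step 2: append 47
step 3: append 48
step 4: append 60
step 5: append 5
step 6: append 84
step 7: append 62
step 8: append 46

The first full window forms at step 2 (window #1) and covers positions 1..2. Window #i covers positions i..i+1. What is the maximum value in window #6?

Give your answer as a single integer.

step 1: append 78 -> window=[78] (not full yet)
step 2: append 47 -> window=[78, 47] -> max=78
step 3: append 48 -> window=[47, 48] -> max=48
step 4: append 60 -> window=[48, 60] -> max=60
step 5: append 5 -> window=[60, 5] -> max=60
step 6: append 84 -> window=[5, 84] -> max=84
step 7: append 62 -> window=[84, 62] -> max=84
Window #6 max = 84

Answer: 84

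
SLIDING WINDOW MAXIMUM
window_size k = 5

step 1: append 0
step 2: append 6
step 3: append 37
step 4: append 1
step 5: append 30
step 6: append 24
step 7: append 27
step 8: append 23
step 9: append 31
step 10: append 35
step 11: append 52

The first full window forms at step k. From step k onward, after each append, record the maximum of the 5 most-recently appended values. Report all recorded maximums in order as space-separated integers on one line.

Answer: 37 37 37 30 31 35 52

Derivation:
step 1: append 0 -> window=[0] (not full yet)
step 2: append 6 -> window=[0, 6] (not full yet)
step 3: append 37 -> window=[0, 6, 37] (not full yet)
step 4: append 1 -> window=[0, 6, 37, 1] (not full yet)
step 5: append 30 -> window=[0, 6, 37, 1, 30] -> max=37
step 6: append 24 -> window=[6, 37, 1, 30, 24] -> max=37
step 7: append 27 -> window=[37, 1, 30, 24, 27] -> max=37
step 8: append 23 -> window=[1, 30, 24, 27, 23] -> max=30
step 9: append 31 -> window=[30, 24, 27, 23, 31] -> max=31
step 10: append 35 -> window=[24, 27, 23, 31, 35] -> max=35
step 11: append 52 -> window=[27, 23, 31, 35, 52] -> max=52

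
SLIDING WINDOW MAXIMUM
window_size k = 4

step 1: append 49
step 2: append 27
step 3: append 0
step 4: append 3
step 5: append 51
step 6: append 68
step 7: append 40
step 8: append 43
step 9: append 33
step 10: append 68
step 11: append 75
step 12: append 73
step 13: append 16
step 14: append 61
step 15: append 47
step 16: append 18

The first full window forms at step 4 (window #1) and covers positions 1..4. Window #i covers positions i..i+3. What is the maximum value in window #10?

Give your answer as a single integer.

Answer: 75

Derivation:
step 1: append 49 -> window=[49] (not full yet)
step 2: append 27 -> window=[49, 27] (not full yet)
step 3: append 0 -> window=[49, 27, 0] (not full yet)
step 4: append 3 -> window=[49, 27, 0, 3] -> max=49
step 5: append 51 -> window=[27, 0, 3, 51] -> max=51
step 6: append 68 -> window=[0, 3, 51, 68] -> max=68
step 7: append 40 -> window=[3, 51, 68, 40] -> max=68
step 8: append 43 -> window=[51, 68, 40, 43] -> max=68
step 9: append 33 -> window=[68, 40, 43, 33] -> max=68
step 10: append 68 -> window=[40, 43, 33, 68] -> max=68
step 11: append 75 -> window=[43, 33, 68, 75] -> max=75
step 12: append 73 -> window=[33, 68, 75, 73] -> max=75
step 13: append 16 -> window=[68, 75, 73, 16] -> max=75
Window #10 max = 75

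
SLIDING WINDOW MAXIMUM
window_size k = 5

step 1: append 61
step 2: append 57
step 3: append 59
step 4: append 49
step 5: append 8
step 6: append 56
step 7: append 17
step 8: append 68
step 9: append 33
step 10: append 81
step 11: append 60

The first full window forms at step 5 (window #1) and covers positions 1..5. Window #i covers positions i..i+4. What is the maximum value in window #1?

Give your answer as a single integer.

step 1: append 61 -> window=[61] (not full yet)
step 2: append 57 -> window=[61, 57] (not full yet)
step 3: append 59 -> window=[61, 57, 59] (not full yet)
step 4: append 49 -> window=[61, 57, 59, 49] (not full yet)
step 5: append 8 -> window=[61, 57, 59, 49, 8] -> max=61
Window #1 max = 61

Answer: 61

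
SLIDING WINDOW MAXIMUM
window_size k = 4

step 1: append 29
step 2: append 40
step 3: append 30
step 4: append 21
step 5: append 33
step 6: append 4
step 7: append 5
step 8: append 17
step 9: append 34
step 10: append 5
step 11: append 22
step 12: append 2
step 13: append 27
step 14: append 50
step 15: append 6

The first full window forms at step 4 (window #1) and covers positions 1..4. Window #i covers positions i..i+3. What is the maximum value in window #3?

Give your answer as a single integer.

Answer: 33

Derivation:
step 1: append 29 -> window=[29] (not full yet)
step 2: append 40 -> window=[29, 40] (not full yet)
step 3: append 30 -> window=[29, 40, 30] (not full yet)
step 4: append 21 -> window=[29, 40, 30, 21] -> max=40
step 5: append 33 -> window=[40, 30, 21, 33] -> max=40
step 6: append 4 -> window=[30, 21, 33, 4] -> max=33
Window #3 max = 33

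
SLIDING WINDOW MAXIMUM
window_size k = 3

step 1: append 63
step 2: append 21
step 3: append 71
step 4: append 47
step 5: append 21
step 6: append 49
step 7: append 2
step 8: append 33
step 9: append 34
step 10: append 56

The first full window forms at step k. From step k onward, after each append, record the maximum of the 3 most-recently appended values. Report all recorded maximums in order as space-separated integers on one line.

step 1: append 63 -> window=[63] (not full yet)
step 2: append 21 -> window=[63, 21] (not full yet)
step 3: append 71 -> window=[63, 21, 71] -> max=71
step 4: append 47 -> window=[21, 71, 47] -> max=71
step 5: append 21 -> window=[71, 47, 21] -> max=71
step 6: append 49 -> window=[47, 21, 49] -> max=49
step 7: append 2 -> window=[21, 49, 2] -> max=49
step 8: append 33 -> window=[49, 2, 33] -> max=49
step 9: append 34 -> window=[2, 33, 34] -> max=34
step 10: append 56 -> window=[33, 34, 56] -> max=56

Answer: 71 71 71 49 49 49 34 56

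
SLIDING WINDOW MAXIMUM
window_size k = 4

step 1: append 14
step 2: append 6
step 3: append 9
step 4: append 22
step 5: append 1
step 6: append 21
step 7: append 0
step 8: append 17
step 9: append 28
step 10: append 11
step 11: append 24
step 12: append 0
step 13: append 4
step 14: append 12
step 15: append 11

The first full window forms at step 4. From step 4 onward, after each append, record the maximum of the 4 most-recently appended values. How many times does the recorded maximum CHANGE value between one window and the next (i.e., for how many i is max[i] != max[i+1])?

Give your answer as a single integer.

step 1: append 14 -> window=[14] (not full yet)
step 2: append 6 -> window=[14, 6] (not full yet)
step 3: append 9 -> window=[14, 6, 9] (not full yet)
step 4: append 22 -> window=[14, 6, 9, 22] -> max=22
step 5: append 1 -> window=[6, 9, 22, 1] -> max=22
step 6: append 21 -> window=[9, 22, 1, 21] -> max=22
step 7: append 0 -> window=[22, 1, 21, 0] -> max=22
step 8: append 17 -> window=[1, 21, 0, 17] -> max=21
step 9: append 28 -> window=[21, 0, 17, 28] -> max=28
step 10: append 11 -> window=[0, 17, 28, 11] -> max=28
step 11: append 24 -> window=[17, 28, 11, 24] -> max=28
step 12: append 0 -> window=[28, 11, 24, 0] -> max=28
step 13: append 4 -> window=[11, 24, 0, 4] -> max=24
step 14: append 12 -> window=[24, 0, 4, 12] -> max=24
step 15: append 11 -> window=[0, 4, 12, 11] -> max=12
Recorded maximums: 22 22 22 22 21 28 28 28 28 24 24 12
Changes between consecutive maximums: 4

Answer: 4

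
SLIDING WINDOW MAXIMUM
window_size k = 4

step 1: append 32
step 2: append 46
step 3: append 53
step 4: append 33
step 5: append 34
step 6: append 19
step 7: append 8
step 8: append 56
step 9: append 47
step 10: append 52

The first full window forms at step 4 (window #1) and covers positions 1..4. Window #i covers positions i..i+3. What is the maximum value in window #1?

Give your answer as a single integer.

Answer: 53

Derivation:
step 1: append 32 -> window=[32] (not full yet)
step 2: append 46 -> window=[32, 46] (not full yet)
step 3: append 53 -> window=[32, 46, 53] (not full yet)
step 4: append 33 -> window=[32, 46, 53, 33] -> max=53
Window #1 max = 53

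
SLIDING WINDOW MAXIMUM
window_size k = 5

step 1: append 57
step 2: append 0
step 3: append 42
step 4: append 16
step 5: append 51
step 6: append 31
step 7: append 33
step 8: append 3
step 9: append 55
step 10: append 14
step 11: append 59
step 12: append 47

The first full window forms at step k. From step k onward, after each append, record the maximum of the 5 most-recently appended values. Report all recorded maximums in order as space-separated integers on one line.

step 1: append 57 -> window=[57] (not full yet)
step 2: append 0 -> window=[57, 0] (not full yet)
step 3: append 42 -> window=[57, 0, 42] (not full yet)
step 4: append 16 -> window=[57, 0, 42, 16] (not full yet)
step 5: append 51 -> window=[57, 0, 42, 16, 51] -> max=57
step 6: append 31 -> window=[0, 42, 16, 51, 31] -> max=51
step 7: append 33 -> window=[42, 16, 51, 31, 33] -> max=51
step 8: append 3 -> window=[16, 51, 31, 33, 3] -> max=51
step 9: append 55 -> window=[51, 31, 33, 3, 55] -> max=55
step 10: append 14 -> window=[31, 33, 3, 55, 14] -> max=55
step 11: append 59 -> window=[33, 3, 55, 14, 59] -> max=59
step 12: append 47 -> window=[3, 55, 14, 59, 47] -> max=59

Answer: 57 51 51 51 55 55 59 59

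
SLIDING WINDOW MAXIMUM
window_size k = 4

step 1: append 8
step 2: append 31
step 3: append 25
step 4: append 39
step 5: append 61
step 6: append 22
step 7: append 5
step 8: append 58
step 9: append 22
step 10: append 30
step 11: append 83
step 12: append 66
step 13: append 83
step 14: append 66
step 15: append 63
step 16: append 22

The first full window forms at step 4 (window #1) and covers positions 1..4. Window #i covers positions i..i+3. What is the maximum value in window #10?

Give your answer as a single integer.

Answer: 83

Derivation:
step 1: append 8 -> window=[8] (not full yet)
step 2: append 31 -> window=[8, 31] (not full yet)
step 3: append 25 -> window=[8, 31, 25] (not full yet)
step 4: append 39 -> window=[8, 31, 25, 39] -> max=39
step 5: append 61 -> window=[31, 25, 39, 61] -> max=61
step 6: append 22 -> window=[25, 39, 61, 22] -> max=61
step 7: append 5 -> window=[39, 61, 22, 5] -> max=61
step 8: append 58 -> window=[61, 22, 5, 58] -> max=61
step 9: append 22 -> window=[22, 5, 58, 22] -> max=58
step 10: append 30 -> window=[5, 58, 22, 30] -> max=58
step 11: append 83 -> window=[58, 22, 30, 83] -> max=83
step 12: append 66 -> window=[22, 30, 83, 66] -> max=83
step 13: append 83 -> window=[30, 83, 66, 83] -> max=83
Window #10 max = 83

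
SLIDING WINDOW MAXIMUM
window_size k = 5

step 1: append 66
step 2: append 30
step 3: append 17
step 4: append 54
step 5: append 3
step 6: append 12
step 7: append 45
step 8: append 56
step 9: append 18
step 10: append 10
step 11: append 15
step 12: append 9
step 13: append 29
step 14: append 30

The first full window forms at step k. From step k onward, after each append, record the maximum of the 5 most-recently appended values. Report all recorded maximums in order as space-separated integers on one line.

step 1: append 66 -> window=[66] (not full yet)
step 2: append 30 -> window=[66, 30] (not full yet)
step 3: append 17 -> window=[66, 30, 17] (not full yet)
step 4: append 54 -> window=[66, 30, 17, 54] (not full yet)
step 5: append 3 -> window=[66, 30, 17, 54, 3] -> max=66
step 6: append 12 -> window=[30, 17, 54, 3, 12] -> max=54
step 7: append 45 -> window=[17, 54, 3, 12, 45] -> max=54
step 8: append 56 -> window=[54, 3, 12, 45, 56] -> max=56
step 9: append 18 -> window=[3, 12, 45, 56, 18] -> max=56
step 10: append 10 -> window=[12, 45, 56, 18, 10] -> max=56
step 11: append 15 -> window=[45, 56, 18, 10, 15] -> max=56
step 12: append 9 -> window=[56, 18, 10, 15, 9] -> max=56
step 13: append 29 -> window=[18, 10, 15, 9, 29] -> max=29
step 14: append 30 -> window=[10, 15, 9, 29, 30] -> max=30

Answer: 66 54 54 56 56 56 56 56 29 30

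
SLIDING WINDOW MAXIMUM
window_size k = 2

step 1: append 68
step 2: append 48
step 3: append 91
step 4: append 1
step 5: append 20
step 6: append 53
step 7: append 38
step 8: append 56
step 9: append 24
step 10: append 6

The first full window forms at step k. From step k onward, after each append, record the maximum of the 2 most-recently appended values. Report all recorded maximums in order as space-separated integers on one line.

step 1: append 68 -> window=[68] (not full yet)
step 2: append 48 -> window=[68, 48] -> max=68
step 3: append 91 -> window=[48, 91] -> max=91
step 4: append 1 -> window=[91, 1] -> max=91
step 5: append 20 -> window=[1, 20] -> max=20
step 6: append 53 -> window=[20, 53] -> max=53
step 7: append 38 -> window=[53, 38] -> max=53
step 8: append 56 -> window=[38, 56] -> max=56
step 9: append 24 -> window=[56, 24] -> max=56
step 10: append 6 -> window=[24, 6] -> max=24

Answer: 68 91 91 20 53 53 56 56 24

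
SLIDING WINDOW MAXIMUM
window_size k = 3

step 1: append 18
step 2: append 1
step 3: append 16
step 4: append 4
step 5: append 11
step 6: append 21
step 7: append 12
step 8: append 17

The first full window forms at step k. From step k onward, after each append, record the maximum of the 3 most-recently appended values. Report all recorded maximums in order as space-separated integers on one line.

step 1: append 18 -> window=[18] (not full yet)
step 2: append 1 -> window=[18, 1] (not full yet)
step 3: append 16 -> window=[18, 1, 16] -> max=18
step 4: append 4 -> window=[1, 16, 4] -> max=16
step 5: append 11 -> window=[16, 4, 11] -> max=16
step 6: append 21 -> window=[4, 11, 21] -> max=21
step 7: append 12 -> window=[11, 21, 12] -> max=21
step 8: append 17 -> window=[21, 12, 17] -> max=21

Answer: 18 16 16 21 21 21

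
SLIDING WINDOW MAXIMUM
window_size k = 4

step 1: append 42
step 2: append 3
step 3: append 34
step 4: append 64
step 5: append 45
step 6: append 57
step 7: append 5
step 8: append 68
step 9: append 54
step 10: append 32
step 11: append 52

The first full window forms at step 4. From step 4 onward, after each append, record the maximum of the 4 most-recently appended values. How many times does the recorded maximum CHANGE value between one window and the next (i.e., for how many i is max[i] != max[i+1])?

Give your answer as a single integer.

step 1: append 42 -> window=[42] (not full yet)
step 2: append 3 -> window=[42, 3] (not full yet)
step 3: append 34 -> window=[42, 3, 34] (not full yet)
step 4: append 64 -> window=[42, 3, 34, 64] -> max=64
step 5: append 45 -> window=[3, 34, 64, 45] -> max=64
step 6: append 57 -> window=[34, 64, 45, 57] -> max=64
step 7: append 5 -> window=[64, 45, 57, 5] -> max=64
step 8: append 68 -> window=[45, 57, 5, 68] -> max=68
step 9: append 54 -> window=[57, 5, 68, 54] -> max=68
step 10: append 32 -> window=[5, 68, 54, 32] -> max=68
step 11: append 52 -> window=[68, 54, 32, 52] -> max=68
Recorded maximums: 64 64 64 64 68 68 68 68
Changes between consecutive maximums: 1

Answer: 1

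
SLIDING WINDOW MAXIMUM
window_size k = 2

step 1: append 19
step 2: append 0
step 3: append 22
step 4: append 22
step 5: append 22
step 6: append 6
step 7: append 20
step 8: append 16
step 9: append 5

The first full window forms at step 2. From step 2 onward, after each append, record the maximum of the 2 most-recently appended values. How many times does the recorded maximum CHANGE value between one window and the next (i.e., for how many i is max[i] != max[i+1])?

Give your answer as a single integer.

step 1: append 19 -> window=[19] (not full yet)
step 2: append 0 -> window=[19, 0] -> max=19
step 3: append 22 -> window=[0, 22] -> max=22
step 4: append 22 -> window=[22, 22] -> max=22
step 5: append 22 -> window=[22, 22] -> max=22
step 6: append 6 -> window=[22, 6] -> max=22
step 7: append 20 -> window=[6, 20] -> max=20
step 8: append 16 -> window=[20, 16] -> max=20
step 9: append 5 -> window=[16, 5] -> max=16
Recorded maximums: 19 22 22 22 22 20 20 16
Changes between consecutive maximums: 3

Answer: 3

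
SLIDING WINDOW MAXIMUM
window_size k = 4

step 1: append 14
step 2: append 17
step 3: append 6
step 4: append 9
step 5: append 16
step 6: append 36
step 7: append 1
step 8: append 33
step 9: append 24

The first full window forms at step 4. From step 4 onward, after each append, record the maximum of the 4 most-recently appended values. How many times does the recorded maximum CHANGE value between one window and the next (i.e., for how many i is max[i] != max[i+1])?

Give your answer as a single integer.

step 1: append 14 -> window=[14] (not full yet)
step 2: append 17 -> window=[14, 17] (not full yet)
step 3: append 6 -> window=[14, 17, 6] (not full yet)
step 4: append 9 -> window=[14, 17, 6, 9] -> max=17
step 5: append 16 -> window=[17, 6, 9, 16] -> max=17
step 6: append 36 -> window=[6, 9, 16, 36] -> max=36
step 7: append 1 -> window=[9, 16, 36, 1] -> max=36
step 8: append 33 -> window=[16, 36, 1, 33] -> max=36
step 9: append 24 -> window=[36, 1, 33, 24] -> max=36
Recorded maximums: 17 17 36 36 36 36
Changes between consecutive maximums: 1

Answer: 1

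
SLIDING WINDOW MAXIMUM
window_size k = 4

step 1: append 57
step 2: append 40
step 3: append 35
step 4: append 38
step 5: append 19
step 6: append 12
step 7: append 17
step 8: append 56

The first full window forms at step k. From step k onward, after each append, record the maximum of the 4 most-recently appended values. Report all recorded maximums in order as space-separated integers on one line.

step 1: append 57 -> window=[57] (not full yet)
step 2: append 40 -> window=[57, 40] (not full yet)
step 3: append 35 -> window=[57, 40, 35] (not full yet)
step 4: append 38 -> window=[57, 40, 35, 38] -> max=57
step 5: append 19 -> window=[40, 35, 38, 19] -> max=40
step 6: append 12 -> window=[35, 38, 19, 12] -> max=38
step 7: append 17 -> window=[38, 19, 12, 17] -> max=38
step 8: append 56 -> window=[19, 12, 17, 56] -> max=56

Answer: 57 40 38 38 56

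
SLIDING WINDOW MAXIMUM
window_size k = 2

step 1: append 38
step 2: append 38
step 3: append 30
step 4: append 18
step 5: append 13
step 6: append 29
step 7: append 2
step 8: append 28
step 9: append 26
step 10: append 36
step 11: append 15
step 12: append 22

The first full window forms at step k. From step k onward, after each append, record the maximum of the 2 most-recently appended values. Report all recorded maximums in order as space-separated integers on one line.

Answer: 38 38 30 18 29 29 28 28 36 36 22

Derivation:
step 1: append 38 -> window=[38] (not full yet)
step 2: append 38 -> window=[38, 38] -> max=38
step 3: append 30 -> window=[38, 30] -> max=38
step 4: append 18 -> window=[30, 18] -> max=30
step 5: append 13 -> window=[18, 13] -> max=18
step 6: append 29 -> window=[13, 29] -> max=29
step 7: append 2 -> window=[29, 2] -> max=29
step 8: append 28 -> window=[2, 28] -> max=28
step 9: append 26 -> window=[28, 26] -> max=28
step 10: append 36 -> window=[26, 36] -> max=36
step 11: append 15 -> window=[36, 15] -> max=36
step 12: append 22 -> window=[15, 22] -> max=22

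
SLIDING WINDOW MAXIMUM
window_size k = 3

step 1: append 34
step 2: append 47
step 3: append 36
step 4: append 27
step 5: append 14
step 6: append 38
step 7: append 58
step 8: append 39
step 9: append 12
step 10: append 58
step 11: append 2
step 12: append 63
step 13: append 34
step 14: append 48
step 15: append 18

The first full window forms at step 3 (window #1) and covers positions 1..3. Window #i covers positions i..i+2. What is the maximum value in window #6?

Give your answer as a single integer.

step 1: append 34 -> window=[34] (not full yet)
step 2: append 47 -> window=[34, 47] (not full yet)
step 3: append 36 -> window=[34, 47, 36] -> max=47
step 4: append 27 -> window=[47, 36, 27] -> max=47
step 5: append 14 -> window=[36, 27, 14] -> max=36
step 6: append 38 -> window=[27, 14, 38] -> max=38
step 7: append 58 -> window=[14, 38, 58] -> max=58
step 8: append 39 -> window=[38, 58, 39] -> max=58
Window #6 max = 58

Answer: 58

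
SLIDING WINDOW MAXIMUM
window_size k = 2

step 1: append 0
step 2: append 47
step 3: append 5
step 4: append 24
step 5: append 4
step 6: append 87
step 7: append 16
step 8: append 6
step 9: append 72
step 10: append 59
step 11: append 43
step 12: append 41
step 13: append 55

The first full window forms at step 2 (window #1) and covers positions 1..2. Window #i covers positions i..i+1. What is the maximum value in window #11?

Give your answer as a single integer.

Answer: 43

Derivation:
step 1: append 0 -> window=[0] (not full yet)
step 2: append 47 -> window=[0, 47] -> max=47
step 3: append 5 -> window=[47, 5] -> max=47
step 4: append 24 -> window=[5, 24] -> max=24
step 5: append 4 -> window=[24, 4] -> max=24
step 6: append 87 -> window=[4, 87] -> max=87
step 7: append 16 -> window=[87, 16] -> max=87
step 8: append 6 -> window=[16, 6] -> max=16
step 9: append 72 -> window=[6, 72] -> max=72
step 10: append 59 -> window=[72, 59] -> max=72
step 11: append 43 -> window=[59, 43] -> max=59
step 12: append 41 -> window=[43, 41] -> max=43
Window #11 max = 43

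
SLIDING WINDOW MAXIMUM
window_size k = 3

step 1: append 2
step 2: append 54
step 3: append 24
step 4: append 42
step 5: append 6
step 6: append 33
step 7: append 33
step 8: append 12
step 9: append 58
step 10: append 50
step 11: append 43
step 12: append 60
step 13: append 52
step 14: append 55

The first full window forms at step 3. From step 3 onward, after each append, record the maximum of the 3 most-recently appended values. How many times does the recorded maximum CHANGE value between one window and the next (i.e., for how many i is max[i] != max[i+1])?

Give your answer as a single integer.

Answer: 4

Derivation:
step 1: append 2 -> window=[2] (not full yet)
step 2: append 54 -> window=[2, 54] (not full yet)
step 3: append 24 -> window=[2, 54, 24] -> max=54
step 4: append 42 -> window=[54, 24, 42] -> max=54
step 5: append 6 -> window=[24, 42, 6] -> max=42
step 6: append 33 -> window=[42, 6, 33] -> max=42
step 7: append 33 -> window=[6, 33, 33] -> max=33
step 8: append 12 -> window=[33, 33, 12] -> max=33
step 9: append 58 -> window=[33, 12, 58] -> max=58
step 10: append 50 -> window=[12, 58, 50] -> max=58
step 11: append 43 -> window=[58, 50, 43] -> max=58
step 12: append 60 -> window=[50, 43, 60] -> max=60
step 13: append 52 -> window=[43, 60, 52] -> max=60
step 14: append 55 -> window=[60, 52, 55] -> max=60
Recorded maximums: 54 54 42 42 33 33 58 58 58 60 60 60
Changes between consecutive maximums: 4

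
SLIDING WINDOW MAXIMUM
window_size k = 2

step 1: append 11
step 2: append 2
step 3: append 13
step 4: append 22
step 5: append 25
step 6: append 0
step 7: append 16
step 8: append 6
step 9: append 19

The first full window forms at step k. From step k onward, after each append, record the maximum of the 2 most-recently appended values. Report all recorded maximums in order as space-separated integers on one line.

Answer: 11 13 22 25 25 16 16 19

Derivation:
step 1: append 11 -> window=[11] (not full yet)
step 2: append 2 -> window=[11, 2] -> max=11
step 3: append 13 -> window=[2, 13] -> max=13
step 4: append 22 -> window=[13, 22] -> max=22
step 5: append 25 -> window=[22, 25] -> max=25
step 6: append 0 -> window=[25, 0] -> max=25
step 7: append 16 -> window=[0, 16] -> max=16
step 8: append 6 -> window=[16, 6] -> max=16
step 9: append 19 -> window=[6, 19] -> max=19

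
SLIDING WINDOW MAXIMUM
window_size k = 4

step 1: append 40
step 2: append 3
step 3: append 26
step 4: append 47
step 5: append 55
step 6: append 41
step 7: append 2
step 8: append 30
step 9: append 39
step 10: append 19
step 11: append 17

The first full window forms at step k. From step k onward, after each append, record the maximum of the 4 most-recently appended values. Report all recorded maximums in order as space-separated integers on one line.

step 1: append 40 -> window=[40] (not full yet)
step 2: append 3 -> window=[40, 3] (not full yet)
step 3: append 26 -> window=[40, 3, 26] (not full yet)
step 4: append 47 -> window=[40, 3, 26, 47] -> max=47
step 5: append 55 -> window=[3, 26, 47, 55] -> max=55
step 6: append 41 -> window=[26, 47, 55, 41] -> max=55
step 7: append 2 -> window=[47, 55, 41, 2] -> max=55
step 8: append 30 -> window=[55, 41, 2, 30] -> max=55
step 9: append 39 -> window=[41, 2, 30, 39] -> max=41
step 10: append 19 -> window=[2, 30, 39, 19] -> max=39
step 11: append 17 -> window=[30, 39, 19, 17] -> max=39

Answer: 47 55 55 55 55 41 39 39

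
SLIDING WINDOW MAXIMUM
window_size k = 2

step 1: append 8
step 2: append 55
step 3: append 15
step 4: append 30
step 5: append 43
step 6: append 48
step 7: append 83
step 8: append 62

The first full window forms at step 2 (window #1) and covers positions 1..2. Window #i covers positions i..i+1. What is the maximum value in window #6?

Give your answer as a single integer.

Answer: 83

Derivation:
step 1: append 8 -> window=[8] (not full yet)
step 2: append 55 -> window=[8, 55] -> max=55
step 3: append 15 -> window=[55, 15] -> max=55
step 4: append 30 -> window=[15, 30] -> max=30
step 5: append 43 -> window=[30, 43] -> max=43
step 6: append 48 -> window=[43, 48] -> max=48
step 7: append 83 -> window=[48, 83] -> max=83
Window #6 max = 83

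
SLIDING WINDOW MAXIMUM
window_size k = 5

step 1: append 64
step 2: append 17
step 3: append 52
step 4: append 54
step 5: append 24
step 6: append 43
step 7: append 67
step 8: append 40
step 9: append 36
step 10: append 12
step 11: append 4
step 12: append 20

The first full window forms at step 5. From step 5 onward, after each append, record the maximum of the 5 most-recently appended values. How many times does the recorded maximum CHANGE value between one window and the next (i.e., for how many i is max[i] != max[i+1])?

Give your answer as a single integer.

Answer: 3

Derivation:
step 1: append 64 -> window=[64] (not full yet)
step 2: append 17 -> window=[64, 17] (not full yet)
step 3: append 52 -> window=[64, 17, 52] (not full yet)
step 4: append 54 -> window=[64, 17, 52, 54] (not full yet)
step 5: append 24 -> window=[64, 17, 52, 54, 24] -> max=64
step 6: append 43 -> window=[17, 52, 54, 24, 43] -> max=54
step 7: append 67 -> window=[52, 54, 24, 43, 67] -> max=67
step 8: append 40 -> window=[54, 24, 43, 67, 40] -> max=67
step 9: append 36 -> window=[24, 43, 67, 40, 36] -> max=67
step 10: append 12 -> window=[43, 67, 40, 36, 12] -> max=67
step 11: append 4 -> window=[67, 40, 36, 12, 4] -> max=67
step 12: append 20 -> window=[40, 36, 12, 4, 20] -> max=40
Recorded maximums: 64 54 67 67 67 67 67 40
Changes between consecutive maximums: 3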